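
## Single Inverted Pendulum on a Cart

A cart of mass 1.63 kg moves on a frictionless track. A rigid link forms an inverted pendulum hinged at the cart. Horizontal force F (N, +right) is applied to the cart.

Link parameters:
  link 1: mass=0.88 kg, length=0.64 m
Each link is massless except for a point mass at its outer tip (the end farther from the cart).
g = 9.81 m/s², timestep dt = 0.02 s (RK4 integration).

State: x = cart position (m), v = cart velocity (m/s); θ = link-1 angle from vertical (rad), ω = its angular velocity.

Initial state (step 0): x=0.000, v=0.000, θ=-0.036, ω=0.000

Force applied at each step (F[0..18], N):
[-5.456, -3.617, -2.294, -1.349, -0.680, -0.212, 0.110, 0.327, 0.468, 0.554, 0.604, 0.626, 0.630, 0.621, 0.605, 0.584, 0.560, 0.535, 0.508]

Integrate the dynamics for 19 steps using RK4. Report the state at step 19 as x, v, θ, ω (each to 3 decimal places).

Answer: x=-0.041, v=-0.062, θ=0.007, ω=0.032

Derivation:
apply F[0]=-5.456 → step 1: x=-0.001, v=-0.063, θ=-0.035, ω=0.088
apply F[1]=-3.617 → step 2: x=-0.002, v=-0.104, θ=-0.033, ω=0.141
apply F[2]=-2.294 → step 3: x=-0.005, v=-0.129, θ=-0.030, ω=0.170
apply F[3]=-1.349 → step 4: x=-0.007, v=-0.142, θ=-0.026, ω=0.183
apply F[4]=-0.680 → step 5: x=-0.010, v=-0.148, θ=-0.023, ω=0.184
apply F[5]=-0.212 → step 6: x=-0.013, v=-0.148, θ=-0.019, ω=0.178
apply F[6]=+0.110 → step 7: x=-0.016, v=-0.145, θ=-0.015, ω=0.168
apply F[7]=+0.327 → step 8: x=-0.019, v=-0.140, θ=-0.012, ω=0.155
apply F[8]=+0.468 → step 9: x=-0.022, v=-0.133, θ=-0.009, ω=0.141
apply F[9]=+0.554 → step 10: x=-0.024, v=-0.125, θ=-0.007, ω=0.127
apply F[10]=+0.604 → step 11: x=-0.027, v=-0.117, θ=-0.004, ω=0.113
apply F[11]=+0.626 → step 12: x=-0.029, v=-0.109, θ=-0.002, ω=0.099
apply F[12]=+0.630 → step 13: x=-0.031, v=-0.101, θ=-0.000, ω=0.087
apply F[13]=+0.621 → step 14: x=-0.033, v=-0.094, θ=0.001, ω=0.075
apply F[14]=+0.605 → step 15: x=-0.035, v=-0.087, θ=0.003, ω=0.065
apply F[15]=+0.584 → step 16: x=-0.037, v=-0.080, θ=0.004, ω=0.055
apply F[16]=+0.560 → step 17: x=-0.038, v=-0.074, θ=0.005, ω=0.047
apply F[17]=+0.535 → step 18: x=-0.039, v=-0.068, θ=0.006, ω=0.039
apply F[18]=+0.508 → step 19: x=-0.041, v=-0.062, θ=0.007, ω=0.032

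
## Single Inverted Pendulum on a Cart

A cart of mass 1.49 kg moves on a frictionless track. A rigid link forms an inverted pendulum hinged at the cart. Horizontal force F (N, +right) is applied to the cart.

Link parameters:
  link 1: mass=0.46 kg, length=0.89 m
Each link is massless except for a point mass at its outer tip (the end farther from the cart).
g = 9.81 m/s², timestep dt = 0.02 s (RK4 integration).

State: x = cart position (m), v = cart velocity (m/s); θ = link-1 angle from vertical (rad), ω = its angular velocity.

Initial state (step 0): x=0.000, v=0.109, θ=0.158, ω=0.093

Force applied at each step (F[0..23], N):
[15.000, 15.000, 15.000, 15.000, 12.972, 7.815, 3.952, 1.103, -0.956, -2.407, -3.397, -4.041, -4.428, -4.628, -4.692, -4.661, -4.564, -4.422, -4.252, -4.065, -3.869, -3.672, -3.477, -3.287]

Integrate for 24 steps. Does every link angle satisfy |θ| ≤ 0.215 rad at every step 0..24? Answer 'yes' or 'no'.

apply F[0]=+15.000 → step 1: x=0.004, v=0.299, θ=0.158, ω=-0.084
apply F[1]=+15.000 → step 2: x=0.012, v=0.490, θ=0.155, ω=-0.261
apply F[2]=+15.000 → step 3: x=0.024, v=0.681, θ=0.148, ω=-0.440
apply F[3]=+15.000 → step 4: x=0.039, v=0.873, θ=0.137, ω=-0.622
apply F[4]=+12.972 → step 5: x=0.058, v=1.039, θ=0.123, ω=-0.778
apply F[5]=+7.815 → step 6: x=0.080, v=1.137, θ=0.107, ω=-0.862
apply F[6]=+3.952 → step 7: x=0.103, v=1.184, θ=0.089, ω=-0.893
apply F[7]=+1.103 → step 8: x=0.127, v=1.195, θ=0.071, ω=-0.887
apply F[8]=-0.956 → step 9: x=0.151, v=1.178, θ=0.054, ω=-0.855
apply F[9]=-2.407 → step 10: x=0.174, v=1.143, θ=0.037, ω=-0.806
apply F[10]=-3.397 → step 11: x=0.196, v=1.096, θ=0.022, ω=-0.746
apply F[11]=-4.041 → step 12: x=0.218, v=1.041, θ=0.008, ω=-0.681
apply F[12]=-4.428 → step 13: x=0.238, v=0.981, θ=-0.005, ω=-0.614
apply F[13]=-4.628 → step 14: x=0.257, v=0.920, θ=-0.017, ω=-0.548
apply F[14]=-4.692 → step 15: x=0.275, v=0.858, θ=-0.027, ω=-0.483
apply F[15]=-4.661 → step 16: x=0.291, v=0.798, θ=-0.036, ω=-0.422
apply F[16]=-4.564 → step 17: x=0.307, v=0.739, θ=-0.044, ω=-0.365
apply F[17]=-4.422 → step 18: x=0.321, v=0.682, θ=-0.051, ω=-0.312
apply F[18]=-4.252 → step 19: x=0.334, v=0.629, θ=-0.057, ω=-0.264
apply F[19]=-4.065 → step 20: x=0.346, v=0.578, θ=-0.062, ω=-0.220
apply F[20]=-3.869 → step 21: x=0.357, v=0.530, θ=-0.066, ω=-0.180
apply F[21]=-3.672 → step 22: x=0.367, v=0.484, θ=-0.069, ω=-0.144
apply F[22]=-3.477 → step 23: x=0.377, v=0.442, θ=-0.071, ω=-0.112
apply F[23]=-3.287 → step 24: x=0.385, v=0.402, θ=-0.073, ω=-0.084
Max |angle| over trajectory = 0.158 rad; bound = 0.215 → within bound.

Answer: yes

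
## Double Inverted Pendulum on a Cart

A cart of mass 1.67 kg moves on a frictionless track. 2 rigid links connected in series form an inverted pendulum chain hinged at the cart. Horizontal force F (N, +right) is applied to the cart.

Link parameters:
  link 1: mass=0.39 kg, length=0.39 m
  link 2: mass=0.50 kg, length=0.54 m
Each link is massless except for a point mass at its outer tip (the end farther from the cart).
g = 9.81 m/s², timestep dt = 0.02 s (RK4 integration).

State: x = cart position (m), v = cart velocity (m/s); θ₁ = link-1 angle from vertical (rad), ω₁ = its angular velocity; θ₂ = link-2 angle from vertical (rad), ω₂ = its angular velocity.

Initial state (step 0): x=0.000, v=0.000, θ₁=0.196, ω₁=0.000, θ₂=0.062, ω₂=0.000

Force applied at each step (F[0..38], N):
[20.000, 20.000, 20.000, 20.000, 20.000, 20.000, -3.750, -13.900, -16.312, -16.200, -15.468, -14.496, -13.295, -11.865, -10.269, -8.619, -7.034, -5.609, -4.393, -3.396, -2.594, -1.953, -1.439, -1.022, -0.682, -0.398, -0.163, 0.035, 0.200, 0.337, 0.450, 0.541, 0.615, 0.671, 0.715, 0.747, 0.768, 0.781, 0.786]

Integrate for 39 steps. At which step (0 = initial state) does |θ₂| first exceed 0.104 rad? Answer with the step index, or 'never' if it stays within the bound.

apply F[0]=+20.000 → step 1: x=0.002, v=0.216, θ₁=0.193, ω₁=-0.347, θ₂=0.061, ω₂=-0.128
apply F[1]=+20.000 → step 2: x=0.009, v=0.433, θ₁=0.182, ω₁=-0.705, θ₂=0.057, ω₂=-0.251
apply F[2]=+20.000 → step 3: x=0.019, v=0.652, θ₁=0.164, ω₁=-1.086, θ₂=0.051, ω₂=-0.362
apply F[3]=+20.000 → step 4: x=0.035, v=0.875, θ₁=0.138, ω₁=-1.501, θ₂=0.043, ω₂=-0.456
apply F[4]=+20.000 → step 5: x=0.055, v=1.101, θ₁=0.104, ω₁=-1.964, θ₂=0.033, ω₂=-0.526
apply F[5]=+20.000 → step 6: x=0.079, v=1.333, θ₁=0.059, ω₁=-2.483, θ₂=0.022, ω₂=-0.566
apply F[6]=-3.750 → step 7: x=0.105, v=1.286, θ₁=0.011, ω₁=-2.335, θ₂=0.010, ω₂=-0.578
apply F[7]=-13.900 → step 8: x=0.129, v=1.120, θ₁=-0.031, ω₁=-1.923, θ₂=-0.001, ω₂=-0.568
apply F[8]=-16.312 → step 9: x=0.150, v=0.930, θ₁=-0.065, ω₁=-1.485, θ₂=-0.012, ω₂=-0.536
apply F[9]=-16.200 → step 10: x=0.166, v=0.744, θ₁=-0.091, ω₁=-1.088, θ₂=-0.023, ω₂=-0.485
apply F[10]=-15.468 → step 11: x=0.179, v=0.569, θ₁=-0.109, ω₁=-0.742, θ₂=-0.032, ω₂=-0.423
apply F[11]=-14.496 → step 12: x=0.189, v=0.409, θ₁=-0.121, ω₁=-0.445, θ₂=-0.039, ω₂=-0.352
apply F[12]=-13.295 → step 13: x=0.196, v=0.263, θ₁=-0.127, ω₁=-0.193, θ₂=-0.046, ω₂=-0.280
apply F[13]=-11.865 → step 14: x=0.200, v=0.135, θ₁=-0.129, ω₁=0.013, θ₂=-0.051, ω₂=-0.209
apply F[14]=-10.269 → step 15: x=0.202, v=0.026, θ₁=-0.127, ω₁=0.174, θ₂=-0.054, ω₂=-0.143
apply F[15]=-8.619 → step 16: x=0.201, v=-0.063, θ₁=-0.123, ω₁=0.292, θ₂=-0.056, ω₂=-0.083
apply F[16]=-7.034 → step 17: x=0.199, v=-0.135, θ₁=-0.116, ω₁=0.373, θ₂=-0.058, ω₂=-0.030
apply F[17]=-5.609 → step 18: x=0.196, v=-0.190, θ₁=-0.108, ω₁=0.422, θ₂=-0.058, ω₂=0.016
apply F[18]=-4.393 → step 19: x=0.192, v=-0.232, θ₁=-0.099, ω₁=0.447, θ₂=-0.057, ω₂=0.054
apply F[19]=-3.396 → step 20: x=0.187, v=-0.262, θ₁=-0.090, ω₁=0.453, θ₂=-0.056, ω₂=0.086
apply F[20]=-2.594 → step 21: x=0.181, v=-0.285, θ₁=-0.081, ω₁=0.446, θ₂=-0.054, ω₂=0.112
apply F[21]=-1.953 → step 22: x=0.175, v=-0.300, θ₁=-0.073, ω₁=0.431, θ₂=-0.051, ω₂=0.132
apply F[22]=-1.439 → step 23: x=0.169, v=-0.310, θ₁=-0.064, ω₁=0.411, θ₂=-0.048, ω₂=0.148
apply F[23]=-1.022 → step 24: x=0.163, v=-0.316, θ₁=-0.056, ω₁=0.387, θ₂=-0.045, ω₂=0.159
apply F[24]=-0.682 → step 25: x=0.157, v=-0.319, θ₁=-0.049, ω₁=0.362, θ₂=-0.042, ω₂=0.166
apply F[25]=-0.398 → step 26: x=0.150, v=-0.319, θ₁=-0.042, ω₁=0.336, θ₂=-0.039, ω₂=0.170
apply F[26]=-0.163 → step 27: x=0.144, v=-0.317, θ₁=-0.035, ω₁=0.310, θ₂=-0.035, ω₂=0.171
apply F[27]=+0.035 → step 28: x=0.138, v=-0.313, θ₁=-0.029, ω₁=0.285, θ₂=-0.032, ω₂=0.170
apply F[28]=+0.200 → step 29: x=0.132, v=-0.308, θ₁=-0.024, ω₁=0.261, θ₂=-0.028, ω₂=0.168
apply F[29]=+0.337 → step 30: x=0.125, v=-0.302, θ₁=-0.019, ω₁=0.237, θ₂=-0.025, ω₂=0.163
apply F[30]=+0.450 → step 31: x=0.119, v=-0.294, θ₁=-0.015, ω₁=0.215, θ₂=-0.022, ω₂=0.158
apply F[31]=+0.541 → step 32: x=0.114, v=-0.287, θ₁=-0.010, ω₁=0.194, θ₂=-0.019, ω₂=0.151
apply F[32]=+0.615 → step 33: x=0.108, v=-0.278, θ₁=-0.007, ω₁=0.174, θ₂=-0.016, ω₂=0.144
apply F[33]=+0.671 → step 34: x=0.103, v=-0.270, θ₁=-0.003, ω₁=0.155, θ₂=-0.013, ω₂=0.136
apply F[34]=+0.715 → step 35: x=0.097, v=-0.261, θ₁=-0.001, ω₁=0.138, θ₂=-0.010, ω₂=0.128
apply F[35]=+0.747 → step 36: x=0.092, v=-0.252, θ₁=0.002, ω₁=0.122, θ₂=-0.008, ω₂=0.120
apply F[36]=+0.768 → step 37: x=0.087, v=-0.243, θ₁=0.004, ω₁=0.108, θ₂=-0.006, ω₂=0.111
apply F[37]=+0.781 → step 38: x=0.082, v=-0.235, θ₁=0.006, ω₁=0.094, θ₂=-0.004, ω₂=0.103
apply F[38]=+0.786 → step 39: x=0.078, v=-0.226, θ₁=0.008, ω₁=0.082, θ₂=-0.002, ω₂=0.095
max |θ₂| = 0.062 ≤ 0.104 over all 40 states.

Answer: never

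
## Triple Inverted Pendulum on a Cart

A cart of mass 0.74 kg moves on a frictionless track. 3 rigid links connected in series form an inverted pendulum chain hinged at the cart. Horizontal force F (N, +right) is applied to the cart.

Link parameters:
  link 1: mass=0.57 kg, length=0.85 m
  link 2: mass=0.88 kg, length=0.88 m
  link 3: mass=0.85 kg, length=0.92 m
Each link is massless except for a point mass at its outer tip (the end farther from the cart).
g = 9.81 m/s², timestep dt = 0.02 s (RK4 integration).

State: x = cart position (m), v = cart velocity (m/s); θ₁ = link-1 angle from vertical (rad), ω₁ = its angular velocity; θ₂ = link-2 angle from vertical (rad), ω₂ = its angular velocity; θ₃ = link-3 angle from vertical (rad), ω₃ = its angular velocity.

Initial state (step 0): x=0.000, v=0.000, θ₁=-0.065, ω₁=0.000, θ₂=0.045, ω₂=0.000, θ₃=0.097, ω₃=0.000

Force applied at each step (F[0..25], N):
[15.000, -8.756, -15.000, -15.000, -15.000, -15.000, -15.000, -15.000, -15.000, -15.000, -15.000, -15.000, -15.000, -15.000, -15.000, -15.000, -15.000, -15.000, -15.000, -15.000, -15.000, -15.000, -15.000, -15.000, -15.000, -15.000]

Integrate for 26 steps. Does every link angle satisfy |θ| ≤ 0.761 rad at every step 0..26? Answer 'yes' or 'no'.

apply F[0]=+15.000 → step 1: x=0.004, v=0.438, θ₁=-0.071, ω₁=-0.593, θ₂=0.046, ω₂=0.072, θ₃=0.097, ω₃=0.017
apply F[1]=-8.756 → step 2: x=0.011, v=0.248, θ₁=-0.082, ω₁=-0.472, θ₂=0.048, ω₂=0.172, θ₃=0.098, ω₃=0.038
apply F[2]=-15.000 → step 3: x=0.013, v=-0.102, θ₁=-0.088, ω₁=-0.183, θ₂=0.053, ω₂=0.291, θ₃=0.099, ω₃=0.060
apply F[3]=-15.000 → step 4: x=0.007, v=-0.449, θ₁=-0.089, ω₁=0.096, θ₂=0.060, ω₂=0.421, θ₃=0.100, ω₃=0.079
apply F[4]=-15.000 → step 5: x=-0.005, v=-0.798, θ₁=-0.084, ω₁=0.376, θ₂=0.070, ω₂=0.556, θ₃=0.102, ω₃=0.095
apply F[5]=-15.000 → step 6: x=-0.025, v=-1.154, θ₁=-0.074, ω₁=0.668, θ₂=0.082, ω₂=0.692, θ₃=0.104, ω₃=0.106
apply F[6]=-15.000 → step 7: x=-0.052, v=-1.521, θ₁=-0.057, ω₁=0.983, θ₂=0.097, ω₂=0.822, θ₃=0.106, ω₃=0.112
apply F[7]=-15.000 → step 8: x=-0.086, v=-1.902, θ₁=-0.034, ω₁=1.331, θ₂=0.115, ω₂=0.939, θ₃=0.108, ω₃=0.113
apply F[8]=-15.000 → step 9: x=-0.128, v=-2.299, θ₁=-0.004, ω₁=1.723, θ₂=0.135, ω₂=1.035, θ₃=0.111, ω₃=0.108
apply F[9]=-15.000 → step 10: x=-0.178, v=-2.709, θ₁=0.035, ω₁=2.162, θ₂=0.156, ω₂=1.102, θ₃=0.113, ω₃=0.101
apply F[10]=-15.000 → step 11: x=-0.236, v=-3.123, θ₁=0.083, ω₁=2.642, θ₂=0.178, ω₂=1.132, θ₃=0.115, ω₃=0.096
apply F[11]=-15.000 → step 12: x=-0.303, v=-3.525, θ₁=0.141, ω₁=3.141, θ₂=0.201, ω₂=1.129, θ₃=0.117, ω₃=0.099
apply F[12]=-15.000 → step 13: x=-0.377, v=-3.886, θ₁=0.208, ω₁=3.610, θ₂=0.224, ω₂=1.107, θ₃=0.119, ω₃=0.116
apply F[13]=-15.000 → step 14: x=-0.458, v=-4.182, θ₁=0.285, ω₁=3.997, θ₂=0.246, ω₂=1.097, θ₃=0.121, ω₃=0.152
apply F[14]=-15.000 → step 15: x=-0.544, v=-4.401, θ₁=0.367, ω₁=4.268, θ₂=0.268, ω₂=1.129, θ₃=0.125, ω₃=0.207
apply F[15]=-15.000 → step 16: x=-0.633, v=-4.551, θ₁=0.455, ω₁=4.424, θ₂=0.291, ω₂=1.219, θ₃=0.130, ω₃=0.274
apply F[16]=-15.000 → step 17: x=-0.725, v=-4.649, θ₁=0.544, ω₁=4.491, θ₂=0.317, ω₂=1.364, θ₃=0.136, ω₃=0.350
apply F[17]=-15.000 → step 18: x=-0.819, v=-4.711, θ₁=0.634, ω₁=4.498, θ₂=0.346, ω₂=1.555, θ₃=0.144, ω₃=0.432
apply F[18]=-15.000 → step 19: x=-0.914, v=-4.749, θ₁=0.724, ω₁=4.467, θ₂=0.379, ω₂=1.780, θ₃=0.153, ω₃=0.518
apply F[19]=-15.000 → step 20: x=-1.009, v=-4.771, θ₁=0.812, ω₁=4.413, θ₂=0.417, ω₂=2.029, θ₃=0.164, ω₃=0.609
apply F[20]=-15.000 → step 21: x=-1.104, v=-4.778, θ₁=0.900, ω₁=4.342, θ₂=0.461, ω₂=2.295, θ₃=0.178, ω₃=0.707
apply F[21]=-15.000 → step 22: x=-1.200, v=-4.774, θ₁=0.986, ω₁=4.258, θ₂=0.509, ω₂=2.571, θ₃=0.193, ω₃=0.814
apply F[22]=-15.000 → step 23: x=-1.295, v=-4.759, θ₁=1.070, ω₁=4.162, θ₂=0.563, ω₂=2.854, θ₃=0.210, ω₃=0.932
apply F[23]=-15.000 → step 24: x=-1.390, v=-4.732, θ₁=1.152, ω₁=4.053, θ₂=0.623, ω₂=3.139, θ₃=0.230, ω₃=1.065
apply F[24]=-15.000 → step 25: x=-1.484, v=-4.694, θ₁=1.232, ω₁=3.932, θ₂=0.689, ω₂=3.423, θ₃=0.253, ω₃=1.215
apply F[25]=-15.000 → step 26: x=-1.578, v=-4.645, θ₁=1.310, ω₁=3.799, θ₂=0.760, ω₂=3.702, θ₃=0.279, ω₃=1.386
Max |angle| over trajectory = 1.310 rad; bound = 0.761 → exceeded.

Answer: no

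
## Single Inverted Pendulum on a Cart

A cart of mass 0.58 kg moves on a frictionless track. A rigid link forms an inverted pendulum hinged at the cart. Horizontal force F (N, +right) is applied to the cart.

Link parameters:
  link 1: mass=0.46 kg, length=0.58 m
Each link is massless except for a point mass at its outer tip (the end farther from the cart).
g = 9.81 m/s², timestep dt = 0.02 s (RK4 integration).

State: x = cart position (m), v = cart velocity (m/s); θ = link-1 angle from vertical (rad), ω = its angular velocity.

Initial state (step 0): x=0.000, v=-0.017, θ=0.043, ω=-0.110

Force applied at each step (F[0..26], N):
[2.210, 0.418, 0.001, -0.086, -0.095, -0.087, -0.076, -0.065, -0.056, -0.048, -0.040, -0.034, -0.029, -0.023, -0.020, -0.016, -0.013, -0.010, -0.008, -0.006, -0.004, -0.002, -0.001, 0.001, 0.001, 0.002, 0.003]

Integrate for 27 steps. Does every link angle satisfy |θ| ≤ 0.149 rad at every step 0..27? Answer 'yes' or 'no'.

Answer: yes

Derivation:
apply F[0]=+2.210 → step 1: x=0.000, v=0.053, θ=0.040, ω=-0.216
apply F[1]=+0.418 → step 2: x=0.001, v=0.061, θ=0.035, ω=-0.218
apply F[2]=+0.001 → step 3: x=0.003, v=0.056, θ=0.031, ω=-0.198
apply F[3]=-0.086 → step 4: x=0.004, v=0.049, θ=0.028, ω=-0.175
apply F[4]=-0.095 → step 5: x=0.005, v=0.041, θ=0.024, ω=-0.154
apply F[5]=-0.087 → step 6: x=0.005, v=0.035, θ=0.021, ω=-0.135
apply F[6]=-0.076 → step 7: x=0.006, v=0.029, θ=0.019, ω=-0.118
apply F[7]=-0.065 → step 8: x=0.007, v=0.024, θ=0.017, ω=-0.104
apply F[8]=-0.056 → step 9: x=0.007, v=0.020, θ=0.015, ω=-0.091
apply F[9]=-0.048 → step 10: x=0.007, v=0.016, θ=0.013, ω=-0.079
apply F[10]=-0.040 → step 11: x=0.008, v=0.013, θ=0.011, ω=-0.070
apply F[11]=-0.034 → step 12: x=0.008, v=0.010, θ=0.010, ω=-0.061
apply F[12]=-0.029 → step 13: x=0.008, v=0.007, θ=0.009, ω=-0.054
apply F[13]=-0.023 → step 14: x=0.008, v=0.005, θ=0.008, ω=-0.047
apply F[14]=-0.020 → step 15: x=0.008, v=0.003, θ=0.007, ω=-0.041
apply F[15]=-0.016 → step 16: x=0.008, v=0.002, θ=0.006, ω=-0.036
apply F[16]=-0.013 → step 17: x=0.008, v=0.000, θ=0.006, ω=-0.032
apply F[17]=-0.010 → step 18: x=0.008, v=-0.001, θ=0.005, ω=-0.028
apply F[18]=-0.008 → step 19: x=0.008, v=-0.002, θ=0.005, ω=-0.025
apply F[19]=-0.006 → step 20: x=0.008, v=-0.003, θ=0.004, ω=-0.022
apply F[20]=-0.004 → step 21: x=0.008, v=-0.004, θ=0.004, ω=-0.019
apply F[21]=-0.002 → step 22: x=0.008, v=-0.004, θ=0.003, ω=-0.017
apply F[22]=-0.001 → step 23: x=0.008, v=-0.005, θ=0.003, ω=-0.015
apply F[23]=+0.001 → step 24: x=0.008, v=-0.005, θ=0.003, ω=-0.013
apply F[24]=+0.001 → step 25: x=0.008, v=-0.006, θ=0.003, ω=-0.011
apply F[25]=+0.002 → step 26: x=0.008, v=-0.006, θ=0.002, ω=-0.010
apply F[26]=+0.003 → step 27: x=0.008, v=-0.006, θ=0.002, ω=-0.009
Max |angle| over trajectory = 0.043 rad; bound = 0.149 → within bound.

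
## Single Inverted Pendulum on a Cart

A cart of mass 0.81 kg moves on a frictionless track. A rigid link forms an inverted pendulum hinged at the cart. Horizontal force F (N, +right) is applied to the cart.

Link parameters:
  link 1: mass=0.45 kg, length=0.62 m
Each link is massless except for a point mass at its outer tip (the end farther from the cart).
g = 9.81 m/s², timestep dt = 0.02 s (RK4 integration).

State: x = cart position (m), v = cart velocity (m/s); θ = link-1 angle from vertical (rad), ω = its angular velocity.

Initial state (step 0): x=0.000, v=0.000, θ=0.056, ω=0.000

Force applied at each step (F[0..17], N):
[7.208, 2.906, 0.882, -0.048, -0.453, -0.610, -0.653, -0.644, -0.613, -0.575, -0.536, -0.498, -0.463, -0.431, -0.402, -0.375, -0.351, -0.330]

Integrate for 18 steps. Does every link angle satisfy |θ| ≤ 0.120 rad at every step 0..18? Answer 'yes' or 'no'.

apply F[0]=+7.208 → step 1: x=0.002, v=0.172, θ=0.053, ω=-0.259
apply F[1]=+2.906 → step 2: x=0.006, v=0.238, θ=0.047, ω=-0.350
apply F[2]=+0.882 → step 3: x=0.011, v=0.255, θ=0.040, ω=-0.363
apply F[3]=-0.048 → step 4: x=0.016, v=0.250, θ=0.033, ω=-0.343
apply F[4]=-0.453 → step 5: x=0.021, v=0.235, θ=0.027, ω=-0.311
apply F[5]=-0.610 → step 6: x=0.025, v=0.218, θ=0.021, ω=-0.275
apply F[6]=-0.653 → step 7: x=0.029, v=0.200, θ=0.016, ω=-0.240
apply F[7]=-0.644 → step 8: x=0.033, v=0.182, θ=0.011, ω=-0.208
apply F[8]=-0.613 → step 9: x=0.037, v=0.166, θ=0.007, ω=-0.179
apply F[9]=-0.575 → step 10: x=0.040, v=0.151, θ=0.004, ω=-0.153
apply F[10]=-0.536 → step 11: x=0.043, v=0.138, θ=0.001, ω=-0.131
apply F[11]=-0.498 → step 12: x=0.045, v=0.126, θ=-0.001, ω=-0.111
apply F[12]=-0.463 → step 13: x=0.048, v=0.114, θ=-0.003, ω=-0.094
apply F[13]=-0.431 → step 14: x=0.050, v=0.104, θ=-0.005, ω=-0.079
apply F[14]=-0.402 → step 15: x=0.052, v=0.095, θ=-0.006, ω=-0.065
apply F[15]=-0.375 → step 16: x=0.054, v=0.086, θ=-0.008, ω=-0.054
apply F[16]=-0.351 → step 17: x=0.055, v=0.079, θ=-0.009, ω=-0.044
apply F[17]=-0.330 → step 18: x=0.057, v=0.072, θ=-0.009, ω=-0.035
Max |angle| over trajectory = 0.056 rad; bound = 0.120 → within bound.

Answer: yes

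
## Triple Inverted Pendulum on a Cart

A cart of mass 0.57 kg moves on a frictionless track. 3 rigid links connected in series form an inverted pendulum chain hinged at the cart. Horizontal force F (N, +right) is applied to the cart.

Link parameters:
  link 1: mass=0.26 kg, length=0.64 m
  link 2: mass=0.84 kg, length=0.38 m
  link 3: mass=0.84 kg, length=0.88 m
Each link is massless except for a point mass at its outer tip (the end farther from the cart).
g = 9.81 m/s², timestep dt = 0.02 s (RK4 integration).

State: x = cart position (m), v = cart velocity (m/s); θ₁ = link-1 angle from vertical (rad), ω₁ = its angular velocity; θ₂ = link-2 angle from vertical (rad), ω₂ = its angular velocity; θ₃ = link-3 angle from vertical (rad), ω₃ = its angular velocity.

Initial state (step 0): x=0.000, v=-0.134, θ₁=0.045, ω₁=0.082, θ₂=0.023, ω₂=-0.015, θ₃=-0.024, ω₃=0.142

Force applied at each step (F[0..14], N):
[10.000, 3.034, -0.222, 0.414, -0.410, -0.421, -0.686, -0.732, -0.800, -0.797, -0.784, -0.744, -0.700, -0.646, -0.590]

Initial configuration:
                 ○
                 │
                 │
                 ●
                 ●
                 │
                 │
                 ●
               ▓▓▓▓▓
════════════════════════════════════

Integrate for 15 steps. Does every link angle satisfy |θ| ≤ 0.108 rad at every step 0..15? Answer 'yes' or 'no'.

apply F[0]=+10.000 → step 1: x=0.001, v=0.185, θ₁=0.042, ω₁=-0.357, θ₂=0.022, ω₂=-0.079, θ₃=-0.021, ω₃=0.121
apply F[1]=+3.034 → step 2: x=0.005, v=0.266, θ₁=0.034, ω₁=-0.437, θ₂=0.020, ω₂=-0.125, θ₃=-0.019, ω₃=0.102
apply F[2]=-0.222 → step 3: x=0.010, v=0.239, θ₁=0.026, ω₁=-0.362, θ₂=0.017, ω₂=-0.150, θ₃=-0.017, ω₃=0.086
apply F[3]=+0.414 → step 4: x=0.015, v=0.238, θ₁=0.019, ω₁=-0.340, θ₂=0.014, ω₂=-0.161, θ₃=-0.016, ω₃=0.072
apply F[4]=-0.410 → step 5: x=0.019, v=0.213, θ₁=0.013, ω₁=-0.289, θ₂=0.011, ω₂=-0.162, θ₃=-0.014, ω₃=0.060
apply F[5]=-0.421 → step 6: x=0.023, v=0.191, θ₁=0.008, ω₁=-0.249, θ₂=0.008, ω₂=-0.154, θ₃=-0.013, ω₃=0.050
apply F[6]=-0.686 → step 7: x=0.027, v=0.164, θ₁=0.003, ω₁=-0.206, θ₂=0.005, ω₂=-0.142, θ₃=-0.012, ω₃=0.041
apply F[7]=-0.732 → step 8: x=0.030, v=0.137, θ₁=-0.000, ω₁=-0.168, θ₂=0.002, ω₂=-0.126, θ₃=-0.012, ω₃=0.034
apply F[8]=-0.800 → step 9: x=0.032, v=0.110, θ₁=-0.003, ω₁=-0.132, θ₂=-0.000, ω₂=-0.109, θ₃=-0.011, ω₃=0.029
apply F[9]=-0.797 → step 10: x=0.034, v=0.085, θ₁=-0.006, ω₁=-0.101, θ₂=-0.002, ω₂=-0.092, θ₃=-0.010, ω₃=0.025
apply F[10]=-0.784 → step 11: x=0.036, v=0.062, θ₁=-0.008, ω₁=-0.074, θ₂=-0.004, ω₂=-0.075, θ₃=-0.010, ω₃=0.022
apply F[11]=-0.744 → step 12: x=0.037, v=0.042, θ₁=-0.009, ω₁=-0.051, θ₂=-0.005, ω₂=-0.059, θ₃=-0.010, ω₃=0.019
apply F[12]=-0.700 → step 13: x=0.037, v=0.023, θ₁=-0.010, ω₁=-0.032, θ₂=-0.006, ω₂=-0.044, θ₃=-0.009, ω₃=0.018
apply F[13]=-0.646 → step 14: x=0.038, v=0.007, θ₁=-0.010, ω₁=-0.016, θ₂=-0.007, ω₂=-0.031, θ₃=-0.009, ω₃=0.017
apply F[14]=-0.590 → step 15: x=0.038, v=-0.006, θ₁=-0.010, ω₁=-0.003, θ₂=-0.008, ω₂=-0.020, θ₃=-0.009, ω₃=0.016
Max |angle| over trajectory = 0.045 rad; bound = 0.108 → within bound.

Answer: yes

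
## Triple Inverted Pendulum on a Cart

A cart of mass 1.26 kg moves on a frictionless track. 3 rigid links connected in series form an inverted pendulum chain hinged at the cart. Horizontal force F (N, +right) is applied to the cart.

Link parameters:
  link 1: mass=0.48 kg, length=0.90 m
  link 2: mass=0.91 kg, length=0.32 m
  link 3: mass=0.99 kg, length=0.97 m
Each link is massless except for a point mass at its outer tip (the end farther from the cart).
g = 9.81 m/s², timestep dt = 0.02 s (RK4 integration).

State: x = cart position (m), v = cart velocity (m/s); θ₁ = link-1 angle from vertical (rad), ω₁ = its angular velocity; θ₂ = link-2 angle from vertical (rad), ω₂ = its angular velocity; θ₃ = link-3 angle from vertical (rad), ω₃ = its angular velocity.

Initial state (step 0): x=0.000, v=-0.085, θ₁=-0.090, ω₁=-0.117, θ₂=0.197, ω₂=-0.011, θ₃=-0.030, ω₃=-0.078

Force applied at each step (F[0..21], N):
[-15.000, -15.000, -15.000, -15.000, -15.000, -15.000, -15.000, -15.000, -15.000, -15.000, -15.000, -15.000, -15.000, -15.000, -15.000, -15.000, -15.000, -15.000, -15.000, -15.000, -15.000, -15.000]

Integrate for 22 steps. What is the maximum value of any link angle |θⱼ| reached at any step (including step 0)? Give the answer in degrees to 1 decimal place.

apply F[0]=-15.000 → step 1: x=-0.004, v=-0.296, θ₁=-0.092, ω₁=-0.089, θ₂=0.205, ω₂=0.794, θ₃=-0.032, ω₃=-0.151
apply F[1]=-15.000 → step 2: x=-0.012, v=-0.509, θ₁=-0.094, ω₁=-0.056, θ₂=0.229, ω₂=1.595, θ₃=-0.036, ω₃=-0.223
apply F[2]=-15.000 → step 3: x=-0.024, v=-0.724, θ₁=-0.094, ω₁=-0.009, θ₂=0.268, ω₂=2.376, θ₃=-0.041, ω₃=-0.293
apply F[3]=-15.000 → step 4: x=-0.041, v=-0.942, θ₁=-0.094, ω₁=0.065, θ₂=0.323, ω₂=3.110, θ₃=-0.048, ω₃=-0.356
apply F[4]=-15.000 → step 5: x=-0.062, v=-1.165, θ₁=-0.091, ω₁=0.175, θ₂=0.392, ω₂=3.771, θ₃=-0.055, ω₃=-0.408
apply F[5]=-15.000 → step 6: x=-0.087, v=-1.392, θ₁=-0.086, ω₁=0.329, θ₂=0.474, ω₂=4.340, θ₃=-0.064, ω₃=-0.444
apply F[6]=-15.000 → step 7: x=-0.118, v=-1.622, θ₁=-0.078, ω₁=0.530, θ₂=0.565, ω₂=4.817, θ₃=-0.073, ω₃=-0.461
apply F[7]=-15.000 → step 8: x=-0.152, v=-1.854, θ₁=-0.065, ω₁=0.776, θ₂=0.666, ω₂=5.207, θ₃=-0.082, ω₃=-0.459
apply F[8]=-15.000 → step 9: x=-0.192, v=-2.089, θ₁=-0.047, ω₁=1.066, θ₂=0.773, ω₂=5.520, θ₃=-0.091, ω₃=-0.438
apply F[9]=-15.000 → step 10: x=-0.236, v=-2.325, θ₁=-0.022, ω₁=1.396, θ₂=0.886, ω₂=5.761, θ₃=-0.100, ω₃=-0.399
apply F[10]=-15.000 → step 11: x=-0.285, v=-2.563, θ₁=0.010, ω₁=1.765, θ₂=1.003, ω₂=5.931, θ₃=-0.107, ω₃=-0.344
apply F[11]=-15.000 → step 12: x=-0.338, v=-2.802, θ₁=0.049, ω₁=2.167, θ₂=1.123, ω₂=6.019, θ₃=-0.113, ω₃=-0.276
apply F[12]=-15.000 → step 13: x=-0.397, v=-3.040, θ₁=0.096, ω₁=2.597, θ₂=1.243, ω₂=6.010, θ₃=-0.118, ω₃=-0.196
apply F[13]=-15.000 → step 14: x=-0.460, v=-3.276, θ₁=0.153, ω₁=3.048, θ₂=1.362, ω₂=5.877, θ₃=-0.121, ω₃=-0.111
apply F[14]=-15.000 → step 15: x=-0.528, v=-3.508, θ₁=0.218, ω₁=3.507, θ₂=1.477, ω₂=5.591, θ₃=-0.122, ω₃=-0.025
apply F[15]=-15.000 → step 16: x=-0.600, v=-3.730, θ₁=0.293, ω₁=3.962, θ₂=1.585, ω₂=5.118, θ₃=-0.122, ω₃=0.058
apply F[16]=-15.000 → step 17: x=-0.677, v=-3.939, θ₁=0.377, ω₁=4.401, θ₂=1.681, ω₂=4.430, θ₃=-0.120, ω₃=0.132
apply F[17]=-15.000 → step 18: x=-0.758, v=-4.127, θ₁=0.469, ω₁=4.814, θ₂=1.760, ω₂=3.511, θ₃=-0.117, ω₃=0.196
apply F[18]=-15.000 → step 19: x=-0.842, v=-4.291, θ₁=0.569, ω₁=5.202, θ₂=1.819, ω₂=2.357, θ₃=-0.112, ω₃=0.256
apply F[19]=-15.000 → step 20: x=-0.929, v=-4.421, θ₁=0.677, ω₁=5.578, θ₂=1.853, ω₂=0.976, θ₃=-0.107, ω₃=0.319
apply F[20]=-15.000 → step 21: x=-1.018, v=-4.509, θ₁=0.792, ω₁=5.969, θ₂=1.857, ω₂=-0.629, θ₃=-0.100, ω₃=0.406
apply F[21]=-15.000 → step 22: x=-1.109, v=-4.536, θ₁=0.916, ω₁=6.413, θ₂=1.826, ω₂=-2.471, θ₃=-0.090, ω₃=0.548
Max |angle| over trajectory = 1.857 rad = 106.4°.

Answer: 106.4°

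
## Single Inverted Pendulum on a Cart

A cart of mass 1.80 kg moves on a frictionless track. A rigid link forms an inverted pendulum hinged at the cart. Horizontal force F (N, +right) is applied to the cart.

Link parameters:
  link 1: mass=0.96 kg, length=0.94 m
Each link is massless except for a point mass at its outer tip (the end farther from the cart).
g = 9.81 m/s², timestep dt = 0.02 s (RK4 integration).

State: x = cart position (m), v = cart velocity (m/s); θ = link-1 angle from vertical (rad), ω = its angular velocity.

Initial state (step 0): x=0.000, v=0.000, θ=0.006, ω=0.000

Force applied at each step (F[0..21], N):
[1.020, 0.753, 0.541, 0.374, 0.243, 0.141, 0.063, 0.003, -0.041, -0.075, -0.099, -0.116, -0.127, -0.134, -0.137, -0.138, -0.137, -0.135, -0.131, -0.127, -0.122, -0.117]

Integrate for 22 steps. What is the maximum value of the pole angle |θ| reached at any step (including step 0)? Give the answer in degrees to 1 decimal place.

apply F[0]=+1.020 → step 1: x=0.000, v=0.011, θ=0.006, ω=-0.010
apply F[1]=+0.753 → step 2: x=0.000, v=0.018, θ=0.006, ω=-0.017
apply F[2]=+0.541 → step 3: x=0.001, v=0.024, θ=0.005, ω=-0.022
apply F[3]=+0.374 → step 4: x=0.001, v=0.028, θ=0.005, ω=-0.025
apply F[4]=+0.243 → step 5: x=0.002, v=0.030, θ=0.004, ω=-0.026
apply F[5]=+0.141 → step 6: x=0.003, v=0.031, θ=0.004, ω=-0.026
apply F[6]=+0.063 → step 7: x=0.003, v=0.031, θ=0.003, ω=-0.026
apply F[7]=+0.003 → step 8: x=0.004, v=0.031, θ=0.003, ω=-0.025
apply F[8]=-0.041 → step 9: x=0.004, v=0.030, θ=0.002, ω=-0.024
apply F[9]=-0.075 → step 10: x=0.005, v=0.029, θ=0.002, ω=-0.022
apply F[10]=-0.099 → step 11: x=0.006, v=0.028, θ=0.001, ω=-0.021
apply F[11]=-0.116 → step 12: x=0.006, v=0.027, θ=0.001, ω=-0.019
apply F[12]=-0.127 → step 13: x=0.007, v=0.025, θ=0.001, ω=-0.017
apply F[13]=-0.134 → step 14: x=0.007, v=0.024, θ=0.000, ω=-0.016
apply F[14]=-0.137 → step 15: x=0.008, v=0.022, θ=-0.000, ω=-0.014
apply F[15]=-0.138 → step 16: x=0.008, v=0.021, θ=-0.000, ω=-0.012
apply F[16]=-0.137 → step 17: x=0.008, v=0.019, θ=-0.001, ω=-0.011
apply F[17]=-0.135 → step 18: x=0.009, v=0.018, θ=-0.001, ω=-0.010
apply F[18]=-0.131 → step 19: x=0.009, v=0.016, θ=-0.001, ω=-0.008
apply F[19]=-0.127 → step 20: x=0.009, v=0.015, θ=-0.001, ω=-0.007
apply F[20]=-0.122 → step 21: x=0.010, v=0.014, θ=-0.001, ω=-0.006
apply F[21]=-0.117 → step 22: x=0.010, v=0.013, θ=-0.001, ω=-0.005
Max |angle| over trajectory = 0.006 rad = 0.3°.

Answer: 0.3°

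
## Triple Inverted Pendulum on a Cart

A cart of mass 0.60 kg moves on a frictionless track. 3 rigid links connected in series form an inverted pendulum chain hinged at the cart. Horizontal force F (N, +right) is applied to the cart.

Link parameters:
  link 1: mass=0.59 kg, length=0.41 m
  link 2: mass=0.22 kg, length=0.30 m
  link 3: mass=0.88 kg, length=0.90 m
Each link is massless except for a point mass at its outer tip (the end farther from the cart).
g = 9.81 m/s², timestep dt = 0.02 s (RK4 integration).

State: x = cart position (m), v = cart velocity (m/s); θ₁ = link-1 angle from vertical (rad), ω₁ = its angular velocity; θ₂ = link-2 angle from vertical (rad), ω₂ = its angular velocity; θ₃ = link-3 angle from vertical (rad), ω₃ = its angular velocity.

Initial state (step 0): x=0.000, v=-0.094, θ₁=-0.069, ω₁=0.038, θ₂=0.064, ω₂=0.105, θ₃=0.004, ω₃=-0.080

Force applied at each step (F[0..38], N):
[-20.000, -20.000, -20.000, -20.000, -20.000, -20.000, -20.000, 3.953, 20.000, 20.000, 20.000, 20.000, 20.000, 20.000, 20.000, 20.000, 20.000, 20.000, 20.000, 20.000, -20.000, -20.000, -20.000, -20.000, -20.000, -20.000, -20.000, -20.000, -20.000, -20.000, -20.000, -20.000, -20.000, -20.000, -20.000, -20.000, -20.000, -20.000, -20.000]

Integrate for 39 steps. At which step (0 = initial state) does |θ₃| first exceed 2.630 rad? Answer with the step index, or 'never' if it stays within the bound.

apply F[0]=-20.000 → step 1: x=-0.008, v=-0.721, θ₁=-0.055, ω₁=1.404, θ₂=0.071, ω₂=0.563, θ₃=0.002, ω₃=-0.157
apply F[1]=-20.000 → step 2: x=-0.029, v=-1.369, θ₁=-0.012, ω₁=2.881, θ₂=0.086, ω₂=0.921, θ₃=-0.002, ω₃=-0.228
apply F[2]=-20.000 → step 3: x=-0.063, v=-2.037, θ₁=0.062, ω₁=4.497, θ₂=0.106, ω₂=1.044, θ₃=-0.007, ω₃=-0.259
apply F[3]=-20.000 → step 4: x=-0.110, v=-2.666, θ₁=0.168, ω₁=6.070, θ₂=0.126, ω₂=0.872, θ₃=-0.012, ω₃=-0.183
apply F[4]=-20.000 → step 5: x=-0.169, v=-3.154, θ₁=0.301, ω₁=7.216, θ₂=0.140, ω₂=0.633, θ₃=-0.014, ω₃=0.030
apply F[5]=-20.000 → step 6: x=-0.235, v=-3.465, θ₁=0.452, ω₁=7.765, θ₂=0.153, ω₂=0.705, θ₃=-0.010, ω₃=0.314
apply F[6]=-20.000 → step 7: x=-0.307, v=-3.655, θ₁=0.609, ω₁=7.911, θ₂=0.171, ω₂=1.189, θ₃=-0.001, ω₃=0.596
apply F[7]=+3.953 → step 8: x=-0.377, v=-3.350, θ₁=0.762, ω₁=7.448, θ₂=0.198, ω₂=1.427, θ₃=0.012, ω₃=0.682
apply F[8]=+20.000 → step 9: x=-0.438, v=-2.806, θ₁=0.907, ω₁=7.018, θ₂=0.224, ω₂=1.194, θ₃=0.025, ω₃=0.640
apply F[9]=+20.000 → step 10: x=-0.489, v=-2.300, θ₁=1.045, ω₁=6.857, θ₂=0.245, ω₂=0.863, θ₃=0.037, ω₃=0.590
apply F[10]=+20.000 → step 11: x=-0.530, v=-1.804, θ₁=1.182, ω₁=6.886, θ₂=0.258, ω₂=0.478, θ₃=0.049, ω₃=0.545
apply F[11]=+20.000 → step 12: x=-0.561, v=-1.299, θ₁=1.321, ω₁=7.068, θ₂=0.264, ω₂=0.073, θ₃=0.059, ω₃=0.511
apply F[12]=+20.000 → step 13: x=-0.582, v=-0.770, θ₁=1.466, ω₁=7.390, θ₂=0.261, ω₂=-0.310, θ₃=0.069, ω₃=0.490
apply F[13]=+20.000 → step 14: x=-0.592, v=-0.203, θ₁=1.618, ω₁=7.863, θ₂=0.252, ω₂=-0.615, θ₃=0.079, ω₃=0.482
apply F[14]=+20.000 → step 15: x=-0.590, v=0.420, θ₁=1.782, ω₁=8.533, θ₂=0.238, ω₂=-0.762, θ₃=0.088, ω₃=0.482
apply F[15]=+20.000 → step 16: x=-0.574, v=1.129, θ₁=1.961, ω₁=9.499, θ₂=0.223, ω₂=-0.616, θ₃=0.098, ω₃=0.482
apply F[16]=+20.000 → step 17: x=-0.544, v=1.976, θ₁=2.165, ω₁=10.981, θ₂=0.217, ω₂=0.081, θ₃=0.108, ω₃=0.470
apply F[17]=+20.000 → step 18: x=-0.494, v=3.077, θ₁=2.407, ω₁=13.483, θ₂=0.234, ω₂=1.952, θ₃=0.117, ω₃=0.411
apply F[18]=+20.000 → step 19: x=-0.417, v=4.656, θ₁=2.719, ω₁=18.178, θ₂=0.315, ω₂=7.033, θ₃=0.123, ω₃=0.099
apply F[19]=+20.000 → step 20: x=-0.306, v=6.260, θ₁=3.150, ω₁=24.486, θ₂=0.574, ω₂=20.168, θ₃=0.112, ω₃=-1.372
apply F[20]=-20.000 → step 21: x=-0.194, v=4.758, θ₁=3.612, ω₁=20.805, θ₂=1.071, ω₂=27.121, θ₃=0.081, ω₃=-1.073
apply F[21]=-20.000 → step 22: x=-0.114, v=3.340, θ₁=3.980, ω₁=16.205, θ₂=1.622, ω₂=27.895, θ₃=0.086, ω₃=1.796
apply F[22]=-20.000 → step 23: x=-0.057, v=2.479, θ₁=4.263, ω₁=12.020, θ₂=2.197, ω₂=29.928, θ₃=0.159, ω₃=5.646
apply F[23]=-20.000 → step 24: x=-0.012, v=1.981, θ₁=4.452, ω₁=6.452, θ₂=2.834, ω₂=34.040, θ₃=0.316, ω₃=10.097
apply F[24]=-20.000 → step 25: x=0.020, v=1.036, θ₁=4.499, ω₁=-2.489, θ₂=3.573, ω₂=40.169, θ₃=0.558, ω₃=13.648
apply F[25]=-20.000 → step 26: x=0.010, v=-2.303, θ₁=4.345, ω₁=-11.567, θ₂=4.390, ω₂=38.243, θ₃=0.817, ω₃=10.813
apply F[26]=-20.000 → step 27: x=-0.063, v=-4.672, θ₁=4.107, ω₁=-11.601, θ₂=5.034, ω₂=27.149, θ₃=0.973, ω₃=5.302
apply F[27]=-20.000 → step 28: x=-0.169, v=-5.833, θ₁=3.881, ω₁=-11.207, θ₂=5.522, ω₂=22.508, θ₃=1.046, ω₃=2.269
apply F[28]=-20.000 → step 29: x=-0.295, v=-6.740, θ₁=3.653, ω₁=-11.668, θ₂=5.955, ω₂=21.126, θ₃=1.069, ω₃=0.127
apply F[29]=-20.000 → step 30: x=-0.438, v=-7.586, θ₁=3.409, ω₁=-12.954, θ₂=6.383, ω₂=22.152, θ₃=1.053, ω₃=-1.783
apply F[30]=-20.000 → step 31: x=-0.597, v=-8.314, θ₁=3.128, ω₁=-15.705, θ₂=6.868, ω₂=27.126, θ₃=0.994, ω₃=-4.251
apply F[31]=-20.000 → step 32: x=-0.768, v=-8.509, θ₁=2.745, ω₁=-23.117, θ₂=7.477, ω₂=33.494, θ₃=0.895, ω₃=-4.581
apply F[32]=-20.000 → step 33: x=-0.914, v=-5.553, θ₁=2.238, ω₁=-25.852, θ₂=8.172, ω₂=33.916, θ₃=0.874, ω₃=3.691
apply F[33]=-20.000 → step 34: x=-0.990, v=-2.333, θ₁=1.766, ω₁=-21.248, θ₂=8.748, ω₂=22.552, θ₃=1.036, ω₃=11.438
apply F[34]=-20.000 → step 35: x=-1.020, v=-0.845, θ₁=1.366, ω₁=-19.218, θ₂=9.054, ω₂=7.816, θ₃=1.293, ω₃=13.693
apply F[35]=-20.000 → step 36: x=-1.026, v=0.244, θ₁=0.982, ω₁=-19.389, θ₂=9.054, ω₂=-7.968, θ₃=1.572, ω₃=14.172
apply F[36]=-20.000 → step 37: x=-1.012, v=0.946, θ₁=0.602, ω₁=-17.108, θ₂=8.716, ω₂=-26.955, θ₃=1.874, ω₃=16.849
apply F[37]=-20.000 → step 38: x=-0.997, v=0.522, θ₁=0.430, ω₁=0.191, θ₂=8.070, ω₂=-31.609, θ₃=2.239, ω₃=17.828
apply F[38]=-20.000 → step 39: x=-0.989, v=0.348, θ₁=0.513, ω₁=6.294, θ₂=7.582, ω₂=-19.115, θ₃=2.539, ω₃=12.877
max |θ₃| = 2.539 ≤ 2.630 over all 40 states.

Answer: never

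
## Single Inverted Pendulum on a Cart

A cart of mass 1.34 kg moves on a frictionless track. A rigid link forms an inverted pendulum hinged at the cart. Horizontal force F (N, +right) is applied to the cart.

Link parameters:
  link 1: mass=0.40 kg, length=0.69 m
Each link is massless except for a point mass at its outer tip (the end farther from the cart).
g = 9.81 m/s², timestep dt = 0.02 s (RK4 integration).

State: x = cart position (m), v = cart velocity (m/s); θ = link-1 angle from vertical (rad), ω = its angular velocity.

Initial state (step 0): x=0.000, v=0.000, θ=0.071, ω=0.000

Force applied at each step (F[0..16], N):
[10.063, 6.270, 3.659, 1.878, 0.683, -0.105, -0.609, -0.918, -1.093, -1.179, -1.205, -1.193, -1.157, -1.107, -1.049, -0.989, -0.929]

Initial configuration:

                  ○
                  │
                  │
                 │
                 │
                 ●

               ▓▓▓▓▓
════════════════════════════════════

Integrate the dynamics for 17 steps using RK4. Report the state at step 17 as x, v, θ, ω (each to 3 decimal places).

Answer: x=0.079, v=0.140, θ=-0.011, ω=-0.084

Derivation:
apply F[0]=+10.063 → step 1: x=0.001, v=0.146, θ=0.069, ω=-0.191
apply F[1]=+6.270 → step 2: x=0.005, v=0.235, θ=0.064, ω=-0.301
apply F[2]=+3.659 → step 3: x=0.010, v=0.286, θ=0.058, ω=-0.358
apply F[3]=+1.878 → step 4: x=0.016, v=0.311, θ=0.050, ω=-0.379
apply F[4]=+0.683 → step 5: x=0.023, v=0.319, θ=0.043, ω=-0.376
apply F[5]=-0.105 → step 6: x=0.029, v=0.315, θ=0.035, ω=-0.360
apply F[6]=-0.609 → step 7: x=0.035, v=0.304, θ=0.028, ω=-0.335
apply F[7]=-0.918 → step 8: x=0.041, v=0.289, θ=0.022, ω=-0.306
apply F[8]=-1.093 → step 9: x=0.047, v=0.272, θ=0.016, ω=-0.275
apply F[9]=-1.179 → step 10: x=0.052, v=0.253, θ=0.011, ω=-0.245
apply F[10]=-1.205 → step 11: x=0.057, v=0.235, θ=0.006, ω=-0.215
apply F[11]=-1.193 → step 12: x=0.061, v=0.217, θ=0.002, ω=-0.188
apply F[12]=-1.157 → step 13: x=0.066, v=0.199, θ=-0.001, ω=-0.163
apply F[13]=-1.107 → step 14: x=0.069, v=0.183, θ=-0.004, ω=-0.140
apply F[14]=-1.049 → step 15: x=0.073, v=0.168, θ=-0.007, ω=-0.119
apply F[15]=-0.989 → step 16: x=0.076, v=0.153, θ=-0.009, ω=-0.101
apply F[16]=-0.929 → step 17: x=0.079, v=0.140, θ=-0.011, ω=-0.084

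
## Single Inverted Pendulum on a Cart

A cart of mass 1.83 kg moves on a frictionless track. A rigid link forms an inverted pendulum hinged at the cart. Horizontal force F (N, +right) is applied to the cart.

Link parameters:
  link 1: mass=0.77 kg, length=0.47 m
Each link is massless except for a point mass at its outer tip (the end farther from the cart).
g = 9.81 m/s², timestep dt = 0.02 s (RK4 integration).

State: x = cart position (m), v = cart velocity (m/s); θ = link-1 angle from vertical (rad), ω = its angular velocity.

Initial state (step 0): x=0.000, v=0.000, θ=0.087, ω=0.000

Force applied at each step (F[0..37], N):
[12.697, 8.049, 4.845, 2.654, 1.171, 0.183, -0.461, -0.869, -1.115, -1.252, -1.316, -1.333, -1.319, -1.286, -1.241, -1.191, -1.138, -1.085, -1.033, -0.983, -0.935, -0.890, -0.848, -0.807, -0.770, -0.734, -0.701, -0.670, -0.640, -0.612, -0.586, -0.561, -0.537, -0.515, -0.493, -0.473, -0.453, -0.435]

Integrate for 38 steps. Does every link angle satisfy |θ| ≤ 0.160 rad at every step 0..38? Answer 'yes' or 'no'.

apply F[0]=+12.697 → step 1: x=0.001, v=0.131, θ=0.085, ω=-0.242
apply F[1]=+8.049 → step 2: x=0.005, v=0.212, θ=0.078, ω=-0.380
apply F[2]=+4.845 → step 3: x=0.009, v=0.259, θ=0.070, ω=-0.448
apply F[3]=+2.654 → step 4: x=0.015, v=0.283, θ=0.061, ω=-0.471
apply F[4]=+1.171 → step 5: x=0.021, v=0.291, θ=0.052, ω=-0.465
apply F[5]=+0.183 → step 6: x=0.026, v=0.289, θ=0.042, ω=-0.442
apply F[6]=-0.461 → step 7: x=0.032, v=0.281, θ=0.034, ω=-0.408
apply F[7]=-0.869 → step 8: x=0.038, v=0.269, θ=0.026, ω=-0.370
apply F[8]=-1.115 → step 9: x=0.043, v=0.255, θ=0.019, ω=-0.331
apply F[9]=-1.252 → step 10: x=0.048, v=0.240, θ=0.013, ω=-0.293
apply F[10]=-1.316 → step 11: x=0.052, v=0.225, θ=0.007, ω=-0.256
apply F[11]=-1.333 → step 12: x=0.057, v=0.210, θ=0.003, ω=-0.222
apply F[12]=-1.319 → step 13: x=0.061, v=0.195, θ=-0.001, ω=-0.191
apply F[13]=-1.286 → step 14: x=0.065, v=0.182, θ=-0.005, ω=-0.163
apply F[14]=-1.241 → step 15: x=0.068, v=0.168, θ=-0.008, ω=-0.138
apply F[15]=-1.191 → step 16: x=0.071, v=0.156, θ=-0.010, ω=-0.116
apply F[16]=-1.138 → step 17: x=0.074, v=0.145, θ=-0.013, ω=-0.096
apply F[17]=-1.085 → step 18: x=0.077, v=0.134, θ=-0.014, ω=-0.079
apply F[18]=-1.033 → step 19: x=0.080, v=0.124, θ=-0.016, ω=-0.064
apply F[19]=-0.983 → step 20: x=0.082, v=0.115, θ=-0.017, ω=-0.051
apply F[20]=-0.935 → step 21: x=0.084, v=0.106, θ=-0.018, ω=-0.039
apply F[21]=-0.890 → step 22: x=0.086, v=0.098, θ=-0.019, ω=-0.029
apply F[22]=-0.848 → step 23: x=0.088, v=0.090, θ=-0.019, ω=-0.021
apply F[23]=-0.807 → step 24: x=0.090, v=0.083, θ=-0.019, ω=-0.014
apply F[24]=-0.770 → step 25: x=0.092, v=0.076, θ=-0.020, ω=-0.007
apply F[25]=-0.734 → step 26: x=0.093, v=0.069, θ=-0.020, ω=-0.002
apply F[26]=-0.701 → step 27: x=0.094, v=0.063, θ=-0.020, ω=0.003
apply F[27]=-0.670 → step 28: x=0.096, v=0.058, θ=-0.020, ω=0.007
apply F[28]=-0.640 → step 29: x=0.097, v=0.052, θ=-0.019, ω=0.010
apply F[29]=-0.612 → step 30: x=0.098, v=0.047, θ=-0.019, ω=0.013
apply F[30]=-0.586 → step 31: x=0.099, v=0.042, θ=-0.019, ω=0.015
apply F[31]=-0.561 → step 32: x=0.099, v=0.038, θ=-0.019, ω=0.017
apply F[32]=-0.537 → step 33: x=0.100, v=0.033, θ=-0.018, ω=0.019
apply F[33]=-0.515 → step 34: x=0.101, v=0.029, θ=-0.018, ω=0.020
apply F[34]=-0.493 → step 35: x=0.101, v=0.025, θ=-0.017, ω=0.021
apply F[35]=-0.473 → step 36: x=0.102, v=0.022, θ=-0.017, ω=0.022
apply F[36]=-0.453 → step 37: x=0.102, v=0.018, θ=-0.017, ω=0.022
apply F[37]=-0.435 → step 38: x=0.102, v=0.015, θ=-0.016, ω=0.023
Max |angle| over trajectory = 0.087 rad; bound = 0.160 → within bound.

Answer: yes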